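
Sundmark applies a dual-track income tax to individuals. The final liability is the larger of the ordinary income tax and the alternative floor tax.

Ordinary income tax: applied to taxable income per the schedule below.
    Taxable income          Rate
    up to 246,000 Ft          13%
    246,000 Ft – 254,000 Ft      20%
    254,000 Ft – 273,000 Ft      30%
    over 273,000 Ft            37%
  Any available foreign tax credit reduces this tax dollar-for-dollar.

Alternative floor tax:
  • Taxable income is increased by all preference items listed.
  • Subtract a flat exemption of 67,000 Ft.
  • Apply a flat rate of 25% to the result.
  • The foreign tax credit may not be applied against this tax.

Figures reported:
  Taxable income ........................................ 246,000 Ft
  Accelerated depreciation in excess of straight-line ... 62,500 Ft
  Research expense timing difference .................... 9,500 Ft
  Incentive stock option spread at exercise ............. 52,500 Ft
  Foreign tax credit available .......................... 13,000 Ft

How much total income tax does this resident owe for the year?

75,875 Ft

Alternative floor tax:
  Adjusted income: 246,000 Ft + 62,500 Ft + 9,500 Ft + 52,500 Ft = 370,500 Ft
  Less exemption 67,000 Ft → base 303,500 Ft
  303,500 Ft × 25% = 75,875 Ft

Ordinary income tax:
  246,000 Ft × 13% = 31,980 Ft
  Less foreign tax credit 13,000 Ft → 18,980 Ft

75,875 Ft > 18,980 Ft, so the alternative floor tax is the binding amount.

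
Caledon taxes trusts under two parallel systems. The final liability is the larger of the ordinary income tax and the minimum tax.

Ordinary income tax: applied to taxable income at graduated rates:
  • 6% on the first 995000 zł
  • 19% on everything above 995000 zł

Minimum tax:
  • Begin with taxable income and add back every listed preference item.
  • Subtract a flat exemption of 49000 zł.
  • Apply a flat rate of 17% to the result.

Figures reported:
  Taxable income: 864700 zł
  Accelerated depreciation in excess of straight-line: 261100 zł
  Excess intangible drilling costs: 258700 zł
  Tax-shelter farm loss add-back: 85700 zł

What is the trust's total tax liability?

241604 zł

Minimum tax:
  Adjusted income: 864700 zł + 261100 zł + 258700 zł + 85700 zł = 1470200 zł
  Less exemption 49000 zł → base 1421200 zł
  1421200 zł × 17% = 241604 zł

Ordinary income tax:
  864700 zł × 6% = 51882 zł

241604 zł > 51882 zł, so the minimum tax is the binding amount.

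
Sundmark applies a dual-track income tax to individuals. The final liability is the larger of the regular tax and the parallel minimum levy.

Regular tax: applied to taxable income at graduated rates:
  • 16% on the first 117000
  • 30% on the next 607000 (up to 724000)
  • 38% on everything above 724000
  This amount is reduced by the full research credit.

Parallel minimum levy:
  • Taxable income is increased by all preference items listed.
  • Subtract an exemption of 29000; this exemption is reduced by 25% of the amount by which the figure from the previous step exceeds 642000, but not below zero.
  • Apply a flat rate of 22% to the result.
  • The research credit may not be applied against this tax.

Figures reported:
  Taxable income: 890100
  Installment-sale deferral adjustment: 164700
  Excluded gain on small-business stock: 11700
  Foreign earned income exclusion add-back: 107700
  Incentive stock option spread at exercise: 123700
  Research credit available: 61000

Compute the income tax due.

Regular tax:
  117000 × 16% = 18720
  607000 × 30% = 182100
  166100 × 38% = 63118
  → 263938
  Less research credit 61000 → 202938

Parallel minimum levy:
  Adjusted income: 890100 + 164700 + 11700 + 107700 + 123700 = 1297900
  Exemption: 25% × (1297900 − 642000) = 163975 ≥ 29000, so the exemption is fully phased out
  Base: 1297900 − 0 = 1297900
  1297900 × 22% = 285538

285538 > 202938, so the parallel minimum levy is the binding amount.

285538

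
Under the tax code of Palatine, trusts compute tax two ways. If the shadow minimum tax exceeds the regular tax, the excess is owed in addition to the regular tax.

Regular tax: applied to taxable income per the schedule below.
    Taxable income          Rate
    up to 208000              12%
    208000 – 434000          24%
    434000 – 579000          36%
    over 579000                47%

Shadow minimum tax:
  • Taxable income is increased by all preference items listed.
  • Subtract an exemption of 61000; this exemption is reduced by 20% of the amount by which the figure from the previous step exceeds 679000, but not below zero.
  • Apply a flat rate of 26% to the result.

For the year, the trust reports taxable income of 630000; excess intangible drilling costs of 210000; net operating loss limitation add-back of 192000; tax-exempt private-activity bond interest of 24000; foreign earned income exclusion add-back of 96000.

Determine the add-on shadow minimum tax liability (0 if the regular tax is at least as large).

144150

Regular tax:
  208000 × 12% = 24960
  226000 × 24% = 54240
  145000 × 36% = 52200
  51000 × 47% = 23970
  → 155370

Shadow minimum tax:
  Adjusted income: 630000 + 210000 + 192000 + 24000 + 96000 = 1152000
  Exemption: 20% × (1152000 − 679000) = 94600 ≥ 61000, so the exemption is fully phased out
  Base: 1152000 − 0 = 1152000
  1152000 × 26% = 299520

Excess of shadow minimum tax over regular tax: 299520 − 155370 = 144150.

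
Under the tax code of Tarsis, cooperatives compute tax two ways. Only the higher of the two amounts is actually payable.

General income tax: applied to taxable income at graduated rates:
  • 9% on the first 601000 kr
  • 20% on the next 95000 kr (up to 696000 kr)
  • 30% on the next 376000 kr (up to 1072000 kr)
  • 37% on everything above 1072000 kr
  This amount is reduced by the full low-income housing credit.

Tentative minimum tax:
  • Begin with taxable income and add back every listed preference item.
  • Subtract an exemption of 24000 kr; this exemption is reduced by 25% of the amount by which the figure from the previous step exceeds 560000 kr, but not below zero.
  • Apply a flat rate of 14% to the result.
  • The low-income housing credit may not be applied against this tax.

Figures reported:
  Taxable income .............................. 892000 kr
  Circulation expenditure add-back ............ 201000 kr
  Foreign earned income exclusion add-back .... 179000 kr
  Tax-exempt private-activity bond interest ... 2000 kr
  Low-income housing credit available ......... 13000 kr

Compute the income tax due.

178360 kr

Tentative minimum tax:
  Adjusted income: 892000 kr + 201000 kr + 179000 kr + 2000 kr = 1274000 kr
  Exemption: 25% × (1274000 kr − 560000 kr) = 178500 kr ≥ 24000 kr, so the exemption is fully phased out
  Base: 1274000 kr − 0 kr = 1274000 kr
  1274000 kr × 14% = 178360 kr

General income tax:
  601000 kr × 9% = 54090 kr
  95000 kr × 20% = 19000 kr
  196000 kr × 30% = 58800 kr
  → 131890 kr
  Less low-income housing credit 13000 kr → 118890 kr

178360 kr > 118890 kr, so the tentative minimum tax is the binding amount.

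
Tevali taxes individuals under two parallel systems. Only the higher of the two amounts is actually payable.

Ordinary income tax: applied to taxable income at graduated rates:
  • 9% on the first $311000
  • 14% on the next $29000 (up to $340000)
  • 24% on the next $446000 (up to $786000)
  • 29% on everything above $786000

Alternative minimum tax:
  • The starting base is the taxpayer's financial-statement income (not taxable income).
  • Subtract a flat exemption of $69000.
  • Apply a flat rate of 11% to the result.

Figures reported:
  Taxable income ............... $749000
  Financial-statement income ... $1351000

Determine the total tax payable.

Ordinary income tax:
  $311000 × 9% = $27990
  $29000 × 14% = $4060
  $409000 × 24% = $98160
  → $130210

Alternative minimum tax:
  Base (financial-statement income): $1351000
  Less exemption $69000 → base $1282000
  $1282000 × 11% = $141020

$141020 > $130210, so the alternative minimum tax is the binding amount.

$141020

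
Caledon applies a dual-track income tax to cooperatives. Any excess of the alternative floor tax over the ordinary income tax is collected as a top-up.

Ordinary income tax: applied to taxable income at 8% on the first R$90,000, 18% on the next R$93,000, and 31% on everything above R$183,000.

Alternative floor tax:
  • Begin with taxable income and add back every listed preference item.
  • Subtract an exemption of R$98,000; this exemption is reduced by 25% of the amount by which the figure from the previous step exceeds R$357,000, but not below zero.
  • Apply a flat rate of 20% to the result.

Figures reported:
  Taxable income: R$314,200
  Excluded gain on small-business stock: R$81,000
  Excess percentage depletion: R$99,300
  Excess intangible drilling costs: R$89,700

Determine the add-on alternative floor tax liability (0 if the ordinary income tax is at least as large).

R$43,988

Alternative floor tax:
  Adjusted income: R$314,200 + R$81,000 + R$99,300 + R$89,700 = R$584,200
  Exemption: R$98,000 − 25% × (R$584,200 − R$357,000) = R$98,000 − R$56,800 = R$41,200
  Base: R$584,200 − R$41,200 = R$543,000
  R$543,000 × 20% = R$108,600

Ordinary income tax:
  R$90,000 × 8% = R$7,200
  R$93,000 × 18% = R$16,740
  R$131,200 × 31% = R$40,672
  → R$64,612

Excess of alternative floor tax over ordinary income tax: R$108,600 − R$64,612 = R$43,988.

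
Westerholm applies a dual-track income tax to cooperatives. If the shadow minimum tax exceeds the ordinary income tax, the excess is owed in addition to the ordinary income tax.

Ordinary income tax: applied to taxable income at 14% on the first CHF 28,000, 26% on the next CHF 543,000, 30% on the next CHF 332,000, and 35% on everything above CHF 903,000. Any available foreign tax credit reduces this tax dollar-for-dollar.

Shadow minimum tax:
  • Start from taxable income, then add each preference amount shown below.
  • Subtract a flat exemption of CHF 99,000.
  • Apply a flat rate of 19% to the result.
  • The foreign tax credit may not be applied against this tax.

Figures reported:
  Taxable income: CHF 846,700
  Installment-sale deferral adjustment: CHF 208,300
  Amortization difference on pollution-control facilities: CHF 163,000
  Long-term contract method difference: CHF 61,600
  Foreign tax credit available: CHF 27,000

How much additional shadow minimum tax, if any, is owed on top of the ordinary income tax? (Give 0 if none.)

CHF 23,504

Shadow minimum tax:
  Adjusted income: CHF 846,700 + CHF 208,300 + CHF 163,000 + CHF 61,600 = CHF 1,279,600
  Less exemption CHF 99,000 → base CHF 1,180,600
  CHF 1,180,600 × 19% = CHF 224,314

Ordinary income tax:
  CHF 28,000 × 14% = CHF 3,920
  CHF 543,000 × 26% = CHF 141,180
  CHF 275,700 × 30% = CHF 82,710
  → CHF 227,810
  Less foreign tax credit CHF 27,000 → CHF 200,810

Excess of shadow minimum tax over ordinary income tax: CHF 224,314 − CHF 200,810 = CHF 23,504.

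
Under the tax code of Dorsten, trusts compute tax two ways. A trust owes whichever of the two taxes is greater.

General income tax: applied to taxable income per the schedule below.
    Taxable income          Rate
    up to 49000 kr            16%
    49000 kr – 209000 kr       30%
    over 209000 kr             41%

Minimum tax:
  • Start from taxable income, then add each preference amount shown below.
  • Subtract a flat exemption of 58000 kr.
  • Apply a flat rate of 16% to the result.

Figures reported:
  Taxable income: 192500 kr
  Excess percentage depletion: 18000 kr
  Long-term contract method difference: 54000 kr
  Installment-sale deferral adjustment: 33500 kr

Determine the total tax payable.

50890 kr

Minimum tax:
  Adjusted income: 192500 kr + 18000 kr + 54000 kr + 33500 kr = 298000 kr
  Less exemption 58000 kr → base 240000 kr
  240000 kr × 16% = 38400 kr

General income tax:
  49000 kr × 16% = 7840 kr
  143500 kr × 30% = 43050 kr
  → 50890 kr

50890 kr > 38400 kr, so the general income tax governs.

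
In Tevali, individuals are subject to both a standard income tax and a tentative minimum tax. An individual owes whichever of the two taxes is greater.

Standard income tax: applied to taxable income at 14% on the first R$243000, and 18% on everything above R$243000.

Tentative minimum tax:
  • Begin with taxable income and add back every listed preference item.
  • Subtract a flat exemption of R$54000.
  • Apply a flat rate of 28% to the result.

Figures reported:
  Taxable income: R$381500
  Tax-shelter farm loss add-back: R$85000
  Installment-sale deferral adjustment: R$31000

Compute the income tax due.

R$124180

Tentative minimum tax:
  Adjusted income: R$381500 + R$85000 + R$31000 = R$497500
  Less exemption R$54000 → base R$443500
  R$443500 × 28% = R$124180

Standard income tax:
  R$243000 × 14% = R$34020
  R$138500 × 18% = R$24930
  → R$58950

R$124180 > R$58950, so the tentative minimum tax is the binding amount.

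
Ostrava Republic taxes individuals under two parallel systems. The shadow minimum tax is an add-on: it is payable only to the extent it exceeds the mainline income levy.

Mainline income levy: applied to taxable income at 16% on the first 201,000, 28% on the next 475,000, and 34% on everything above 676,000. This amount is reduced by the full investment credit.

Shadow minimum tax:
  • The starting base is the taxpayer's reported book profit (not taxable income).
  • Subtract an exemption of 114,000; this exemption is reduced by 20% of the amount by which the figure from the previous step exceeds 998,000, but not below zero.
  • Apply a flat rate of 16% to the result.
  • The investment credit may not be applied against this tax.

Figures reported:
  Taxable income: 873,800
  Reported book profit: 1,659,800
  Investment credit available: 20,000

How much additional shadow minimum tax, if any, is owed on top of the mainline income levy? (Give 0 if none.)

Shadow minimum tax:
  Base (reported book profit): 1,659,800
  Exemption: 20% × (1,659,800 − 998,000) = 132,360 ≥ 114,000, so the exemption is fully phased out
  Base: 1,659,800 − 0 = 1,659,800
  1,659,800 × 16% = 265,568

Mainline income levy:
  201,000 × 16% = 32,160
  475,000 × 28% = 133,000
  197,800 × 34% = 67,252
  → 232,412
  Less investment credit 20,000 → 212,412

Excess of shadow minimum tax over mainline income levy: 265,568 − 212,412 = 53,156.

53,156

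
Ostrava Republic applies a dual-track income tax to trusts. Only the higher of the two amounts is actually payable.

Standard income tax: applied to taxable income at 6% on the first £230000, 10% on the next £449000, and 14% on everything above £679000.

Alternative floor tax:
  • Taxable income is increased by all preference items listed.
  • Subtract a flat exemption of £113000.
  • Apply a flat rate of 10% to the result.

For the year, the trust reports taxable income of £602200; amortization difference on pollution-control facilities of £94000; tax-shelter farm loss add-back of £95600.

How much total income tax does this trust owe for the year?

Standard income tax:
  £230000 × 6% = £13800
  £372200 × 10% = £37220
  → £51020

Alternative floor tax:
  Adjusted income: £602200 + £94000 + £95600 = £791800
  Less exemption £113000 → base £678800
  £678800 × 10% = £67880

£67880 > £51020, so the alternative floor tax is the binding amount.

£67880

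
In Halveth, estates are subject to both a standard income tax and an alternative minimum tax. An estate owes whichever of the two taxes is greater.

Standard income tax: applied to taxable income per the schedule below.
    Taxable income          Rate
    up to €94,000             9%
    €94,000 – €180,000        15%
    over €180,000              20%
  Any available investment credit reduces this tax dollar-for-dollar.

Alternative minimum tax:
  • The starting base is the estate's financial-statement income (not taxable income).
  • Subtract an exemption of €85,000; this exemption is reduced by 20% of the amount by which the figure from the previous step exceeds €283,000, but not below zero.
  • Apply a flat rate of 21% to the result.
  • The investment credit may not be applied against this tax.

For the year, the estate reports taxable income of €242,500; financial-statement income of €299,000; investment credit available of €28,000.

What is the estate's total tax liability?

Standard income tax:
  €94,000 × 9% = €8,460
  €86,000 × 15% = €12,900
  €62,500 × 20% = €12,500
  → €33,860
  Less investment credit €28,000 → €5,860

Alternative minimum tax:
  Base (financial-statement income): €299,000
  Exemption: €85,000 − 20% × (€299,000 − €283,000) = €85,000 − €3,200 = €81,800
  Base: €299,000 − €81,800 = €217,200
  €217,200 × 21% = €45,612

€45,612 > €5,860, so the alternative minimum tax is the binding amount.

€45,612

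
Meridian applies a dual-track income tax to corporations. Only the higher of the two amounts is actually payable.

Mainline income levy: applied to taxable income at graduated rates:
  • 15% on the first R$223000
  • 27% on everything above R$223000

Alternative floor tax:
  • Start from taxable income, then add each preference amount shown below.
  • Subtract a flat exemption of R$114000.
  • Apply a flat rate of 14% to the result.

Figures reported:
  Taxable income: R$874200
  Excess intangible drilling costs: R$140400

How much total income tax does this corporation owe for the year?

Alternative floor tax:
  Adjusted income: R$874200 + R$140400 = R$1014600
  Less exemption R$114000 → base R$900600
  R$900600 × 14% = R$126084

Mainline income levy:
  R$223000 × 15% = R$33450
  R$651200 × 27% = R$175824
  → R$209274

R$209274 > R$126084, so the mainline income levy governs.

R$209274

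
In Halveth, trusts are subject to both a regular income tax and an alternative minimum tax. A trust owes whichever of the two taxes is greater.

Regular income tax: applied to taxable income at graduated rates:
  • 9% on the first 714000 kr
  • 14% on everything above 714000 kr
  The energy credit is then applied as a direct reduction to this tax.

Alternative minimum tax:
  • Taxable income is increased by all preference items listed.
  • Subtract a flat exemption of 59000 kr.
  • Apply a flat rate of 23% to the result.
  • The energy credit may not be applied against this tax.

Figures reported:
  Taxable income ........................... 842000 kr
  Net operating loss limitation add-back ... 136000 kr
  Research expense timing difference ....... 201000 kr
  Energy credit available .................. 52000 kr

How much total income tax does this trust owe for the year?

257600 kr

Regular income tax:
  714000 kr × 9% = 64260 kr
  128000 kr × 14% = 17920 kr
  → 82180 kr
  Less energy credit 52000 kr → 30180 kr

Alternative minimum tax:
  Adjusted income: 842000 kr + 136000 kr + 201000 kr = 1179000 kr
  Less exemption 59000 kr → base 1120000 kr
  1120000 kr × 23% = 257600 kr

257600 kr > 30180 kr, so the alternative minimum tax is the binding amount.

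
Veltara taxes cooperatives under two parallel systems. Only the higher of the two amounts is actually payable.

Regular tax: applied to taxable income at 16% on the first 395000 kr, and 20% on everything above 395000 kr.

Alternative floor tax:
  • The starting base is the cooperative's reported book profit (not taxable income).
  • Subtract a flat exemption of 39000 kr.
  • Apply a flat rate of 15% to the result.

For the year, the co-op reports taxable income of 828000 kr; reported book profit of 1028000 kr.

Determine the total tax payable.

Regular tax:
  395000 kr × 16% = 63200 kr
  433000 kr × 20% = 86600 kr
  → 149800 kr

Alternative floor tax:
  Base (reported book profit): 1028000 kr
  Less exemption 39000 kr → base 989000 kr
  989000 kr × 15% = 148350 kr

149800 kr > 148350 kr, so the regular tax governs.

149800 kr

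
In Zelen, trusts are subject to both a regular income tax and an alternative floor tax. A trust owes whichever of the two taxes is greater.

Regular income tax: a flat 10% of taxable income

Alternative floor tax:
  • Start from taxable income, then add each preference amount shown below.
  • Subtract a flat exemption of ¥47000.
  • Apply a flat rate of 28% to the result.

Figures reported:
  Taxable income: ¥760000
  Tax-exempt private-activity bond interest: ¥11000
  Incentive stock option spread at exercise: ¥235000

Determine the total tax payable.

¥268520

Regular income tax:
  ¥760000 × 10% = ¥76000

Alternative floor tax:
  Adjusted income: ¥760000 + ¥11000 + ¥235000 = ¥1006000
  Less exemption ¥47000 → base ¥959000
  ¥959000 × 28% = ¥268520

¥268520 > ¥76000, so the alternative floor tax is the binding amount.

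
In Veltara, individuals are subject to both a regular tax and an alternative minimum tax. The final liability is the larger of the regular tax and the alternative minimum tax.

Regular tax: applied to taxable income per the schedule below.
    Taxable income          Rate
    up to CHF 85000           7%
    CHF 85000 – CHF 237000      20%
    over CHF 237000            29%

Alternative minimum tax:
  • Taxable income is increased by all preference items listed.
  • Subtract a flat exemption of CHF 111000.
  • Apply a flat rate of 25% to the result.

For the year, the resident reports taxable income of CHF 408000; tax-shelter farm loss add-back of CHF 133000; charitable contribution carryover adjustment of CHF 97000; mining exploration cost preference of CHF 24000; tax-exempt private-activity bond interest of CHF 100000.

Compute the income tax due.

CHF 162750

Alternative minimum tax:
  Adjusted income: CHF 408000 + CHF 133000 + CHF 97000 + CHF 24000 + CHF 100000 = CHF 762000
  Less exemption CHF 111000 → base CHF 651000
  CHF 651000 × 25% = CHF 162750

Regular tax:
  CHF 85000 × 7% = CHF 5950
  CHF 152000 × 20% = CHF 30400
  CHF 171000 × 29% = CHF 49590
  → CHF 85940

CHF 162750 > CHF 85940, so the alternative minimum tax is the binding amount.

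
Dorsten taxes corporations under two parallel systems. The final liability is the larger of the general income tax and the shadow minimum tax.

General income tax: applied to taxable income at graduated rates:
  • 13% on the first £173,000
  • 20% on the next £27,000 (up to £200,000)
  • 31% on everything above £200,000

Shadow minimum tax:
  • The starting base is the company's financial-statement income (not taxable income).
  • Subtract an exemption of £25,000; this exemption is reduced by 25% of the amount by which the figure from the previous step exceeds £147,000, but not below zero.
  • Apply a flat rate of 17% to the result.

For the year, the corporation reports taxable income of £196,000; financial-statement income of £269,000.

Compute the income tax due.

General income tax:
  £173,000 × 13% = £22,490
  £23,000 × 20% = £4,600
  → £27,090

Shadow minimum tax:
  Base (financial-statement income): £269,000
  Exemption: 25% × (£269,000 − £147,000) = £30,500 ≥ £25,000, so the exemption is fully phased out
  Base: £269,000 − £0 = £269,000
  £269,000 × 17% = £45,730

£45,730 > £27,090, so the shadow minimum tax is the binding amount.

£45,730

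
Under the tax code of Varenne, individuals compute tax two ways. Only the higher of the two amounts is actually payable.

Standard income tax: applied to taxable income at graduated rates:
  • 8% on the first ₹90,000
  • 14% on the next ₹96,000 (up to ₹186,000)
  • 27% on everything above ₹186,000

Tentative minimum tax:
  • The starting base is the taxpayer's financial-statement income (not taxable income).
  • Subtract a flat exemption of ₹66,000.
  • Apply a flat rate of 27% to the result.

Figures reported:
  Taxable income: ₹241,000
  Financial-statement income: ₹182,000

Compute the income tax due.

Tentative minimum tax:
  Base (financial-statement income): ₹182,000
  Less exemption ₹66,000 → base ₹116,000
  ₹116,000 × 27% = ₹31,320

Standard income tax:
  ₹90,000 × 8% = ₹7,200
  ₹96,000 × 14% = ₹13,440
  ₹55,000 × 27% = ₹14,850
  → ₹35,490

₹35,490 > ₹31,320, so the standard income tax governs.

₹35,490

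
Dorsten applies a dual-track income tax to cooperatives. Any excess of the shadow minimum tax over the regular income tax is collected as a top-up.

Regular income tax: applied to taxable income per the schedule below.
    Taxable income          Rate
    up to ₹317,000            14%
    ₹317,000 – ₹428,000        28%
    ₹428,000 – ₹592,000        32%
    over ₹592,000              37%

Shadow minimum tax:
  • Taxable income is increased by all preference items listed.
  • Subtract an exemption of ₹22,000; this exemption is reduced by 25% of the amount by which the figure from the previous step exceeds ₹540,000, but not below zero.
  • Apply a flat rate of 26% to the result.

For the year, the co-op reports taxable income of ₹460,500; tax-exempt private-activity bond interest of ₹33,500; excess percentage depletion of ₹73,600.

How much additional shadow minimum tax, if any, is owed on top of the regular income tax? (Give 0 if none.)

₹57,790

Regular income tax:
  ₹317,000 × 14% = ₹44,380
  ₹111,000 × 28% = ₹31,080
  ₹32,500 × 32% = ₹10,400
  → ₹85,860

Shadow minimum tax:
  Adjusted income: ₹460,500 + ₹33,500 + ₹73,600 = ₹567,600
  Exemption: ₹22,000 − 25% × (₹567,600 − ₹540,000) = ₹22,000 − ₹6,900 = ₹15,100
  Base: ₹567,600 − ₹15,100 = ₹552,500
  ₹552,500 × 26% = ₹143,650

Excess of shadow minimum tax over regular income tax: ₹143,650 − ₹85,860 = ₹57,790.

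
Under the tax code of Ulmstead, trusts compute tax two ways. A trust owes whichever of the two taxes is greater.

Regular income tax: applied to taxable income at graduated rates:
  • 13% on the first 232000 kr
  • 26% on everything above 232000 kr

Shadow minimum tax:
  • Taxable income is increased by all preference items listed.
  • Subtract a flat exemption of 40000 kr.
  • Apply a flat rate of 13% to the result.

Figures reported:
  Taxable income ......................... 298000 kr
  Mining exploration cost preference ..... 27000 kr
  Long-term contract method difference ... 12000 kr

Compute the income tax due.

47320 kr

Regular income tax:
  232000 kr × 13% = 30160 kr
  66000 kr × 26% = 17160 kr
  → 47320 kr

Shadow minimum tax:
  Adjusted income: 298000 kr + 27000 kr + 12000 kr = 337000 kr
  Less exemption 40000 kr → base 297000 kr
  297000 kr × 13% = 38610 kr

47320 kr > 38610 kr, so the regular income tax governs.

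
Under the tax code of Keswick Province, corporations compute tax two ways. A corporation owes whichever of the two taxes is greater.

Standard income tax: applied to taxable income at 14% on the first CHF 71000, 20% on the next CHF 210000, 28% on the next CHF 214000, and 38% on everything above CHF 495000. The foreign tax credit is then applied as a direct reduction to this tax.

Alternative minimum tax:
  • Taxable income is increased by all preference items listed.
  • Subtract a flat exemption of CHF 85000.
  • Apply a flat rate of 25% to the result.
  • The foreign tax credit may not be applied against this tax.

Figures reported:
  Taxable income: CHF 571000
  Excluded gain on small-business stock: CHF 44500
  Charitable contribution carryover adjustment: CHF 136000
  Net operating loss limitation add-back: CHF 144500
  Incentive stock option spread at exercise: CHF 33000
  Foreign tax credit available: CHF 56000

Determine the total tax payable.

CHF 211000

Standard income tax:
  CHF 71000 × 14% = CHF 9940
  CHF 210000 × 20% = CHF 42000
  CHF 214000 × 28% = CHF 59920
  CHF 76000 × 38% = CHF 28880
  → CHF 140740
  Less foreign tax credit CHF 56000 → CHF 84740

Alternative minimum tax:
  Adjusted income: CHF 571000 + CHF 44500 + CHF 136000 + CHF 144500 + CHF 33000 = CHF 929000
  Less exemption CHF 85000 → base CHF 844000
  CHF 844000 × 25% = CHF 211000

CHF 211000 > CHF 84740, so the alternative minimum tax is the binding amount.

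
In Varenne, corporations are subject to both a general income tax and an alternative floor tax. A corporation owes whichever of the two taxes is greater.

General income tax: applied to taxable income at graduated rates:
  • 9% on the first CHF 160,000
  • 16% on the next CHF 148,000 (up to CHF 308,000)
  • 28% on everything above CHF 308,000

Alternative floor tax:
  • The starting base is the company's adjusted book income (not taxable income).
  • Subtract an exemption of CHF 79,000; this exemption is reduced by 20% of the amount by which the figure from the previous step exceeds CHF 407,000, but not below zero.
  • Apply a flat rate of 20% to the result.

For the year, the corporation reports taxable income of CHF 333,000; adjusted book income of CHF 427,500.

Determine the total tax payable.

General income tax:
  CHF 160,000 × 9% = CHF 14,400
  CHF 148,000 × 16% = CHF 23,680
  CHF 25,000 × 28% = CHF 7,000
  → CHF 45,080

Alternative floor tax:
  Base (adjusted book income): CHF 427,500
  Exemption: CHF 79,000 − 20% × (CHF 427,500 − CHF 407,000) = CHF 79,000 − CHF 4,100 = CHF 74,900
  Base: CHF 427,500 − CHF 74,900 = CHF 352,600
  CHF 352,600 × 20% = CHF 70,520

CHF 70,520 > CHF 45,080, so the alternative floor tax is the binding amount.

CHF 70,520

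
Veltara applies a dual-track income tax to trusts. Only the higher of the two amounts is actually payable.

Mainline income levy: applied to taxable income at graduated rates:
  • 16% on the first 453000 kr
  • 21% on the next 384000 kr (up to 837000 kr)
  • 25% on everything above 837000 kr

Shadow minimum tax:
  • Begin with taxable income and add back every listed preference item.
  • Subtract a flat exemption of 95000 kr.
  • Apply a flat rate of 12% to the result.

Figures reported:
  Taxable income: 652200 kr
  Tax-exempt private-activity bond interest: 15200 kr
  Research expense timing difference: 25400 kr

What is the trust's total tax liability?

Mainline income levy:
  453000 kr × 16% = 72480 kr
  199200 kr × 21% = 41832 kr
  → 114312 kr

Shadow minimum tax:
  Adjusted income: 652200 kr + 15200 kr + 25400 kr = 692800 kr
  Less exemption 95000 kr → base 597800 kr
  597800 kr × 12% = 71736 kr

114312 kr > 71736 kr, so the mainline income levy governs.

114312 kr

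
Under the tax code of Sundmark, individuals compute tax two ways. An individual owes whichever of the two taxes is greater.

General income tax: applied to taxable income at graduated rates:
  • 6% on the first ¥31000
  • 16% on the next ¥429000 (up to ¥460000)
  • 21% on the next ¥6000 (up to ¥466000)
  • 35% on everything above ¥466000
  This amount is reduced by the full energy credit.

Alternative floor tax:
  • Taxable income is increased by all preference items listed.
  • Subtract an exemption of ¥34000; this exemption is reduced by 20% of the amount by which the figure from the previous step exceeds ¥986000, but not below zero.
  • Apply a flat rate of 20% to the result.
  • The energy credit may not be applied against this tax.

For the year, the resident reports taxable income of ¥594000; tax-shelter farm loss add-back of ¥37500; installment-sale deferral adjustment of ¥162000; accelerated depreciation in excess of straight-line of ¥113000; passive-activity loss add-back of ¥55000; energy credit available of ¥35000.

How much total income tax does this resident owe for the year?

¥185500

General income tax:
  ¥31000 × 6% = ¥1860
  ¥429000 × 16% = ¥68640
  ¥6000 × 21% = ¥1260
  ¥128000 × 35% = ¥44800
  → ¥116560
  Less energy credit ¥35000 → ¥81560

Alternative floor tax:
  Adjusted income: ¥594000 + ¥37500 + ¥162000 + ¥113000 + ¥55000 = ¥961500
  Exemption: ¥961500 ≤ ¥986000, so full ¥34000 applies
  Base: ¥961500 − ¥34000 = ¥927500
  ¥927500 × 20% = ¥185500

¥185500 > ¥81560, so the alternative floor tax is the binding amount.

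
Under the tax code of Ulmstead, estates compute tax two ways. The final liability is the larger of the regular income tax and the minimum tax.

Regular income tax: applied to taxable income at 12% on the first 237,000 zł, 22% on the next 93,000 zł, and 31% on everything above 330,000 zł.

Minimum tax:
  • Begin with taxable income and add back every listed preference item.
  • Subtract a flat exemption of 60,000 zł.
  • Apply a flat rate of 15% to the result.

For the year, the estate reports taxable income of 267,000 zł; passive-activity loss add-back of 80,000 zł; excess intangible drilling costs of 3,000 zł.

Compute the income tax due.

43,500 zł

Minimum tax:
  Adjusted income: 267,000 zł + 80,000 zł + 3,000 zł = 350,000 zł
  Less exemption 60,000 zł → base 290,000 zł
  290,000 zł × 15% = 43,500 zł

Regular income tax:
  237,000 zł × 12% = 28,440 zł
  30,000 zł × 22% = 6,600 zł
  → 35,040 zł

43,500 zł > 35,040 zł, so the minimum tax is the binding amount.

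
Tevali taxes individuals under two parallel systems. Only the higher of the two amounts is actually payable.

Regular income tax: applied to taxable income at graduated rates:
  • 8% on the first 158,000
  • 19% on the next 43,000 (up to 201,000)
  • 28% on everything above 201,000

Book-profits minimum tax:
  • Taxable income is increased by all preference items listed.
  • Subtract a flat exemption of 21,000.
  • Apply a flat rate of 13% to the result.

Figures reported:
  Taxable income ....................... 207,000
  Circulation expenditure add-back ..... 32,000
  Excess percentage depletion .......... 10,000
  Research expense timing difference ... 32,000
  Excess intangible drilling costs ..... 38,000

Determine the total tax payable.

Book-profits minimum tax:
  Adjusted income: 207,000 + 32,000 + 10,000 + 32,000 + 38,000 = 319,000
  Less exemption 21,000 → base 298,000
  298,000 × 13% = 38,740

Regular income tax:
  158,000 × 8% = 12,640
  43,000 × 19% = 8,170
  6,000 × 28% = 1,680
  → 22,490

38,740 > 22,490, so the book-profits minimum tax is the binding amount.

38,740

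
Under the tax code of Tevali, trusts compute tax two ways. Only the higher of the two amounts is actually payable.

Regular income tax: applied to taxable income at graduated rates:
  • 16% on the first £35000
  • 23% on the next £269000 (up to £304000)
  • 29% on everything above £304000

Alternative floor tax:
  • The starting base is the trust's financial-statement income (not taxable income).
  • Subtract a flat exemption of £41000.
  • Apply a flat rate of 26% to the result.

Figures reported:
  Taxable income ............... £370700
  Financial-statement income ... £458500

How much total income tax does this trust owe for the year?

Regular income tax:
  £35000 × 16% = £5600
  £269000 × 23% = £61870
  £66700 × 29% = £19343
  → £86813

Alternative floor tax:
  Base (financial-statement income): £458500
  Less exemption £41000 → base £417500
  £417500 × 26% = £108550

£108550 > £86813, so the alternative floor tax is the binding amount.

£108550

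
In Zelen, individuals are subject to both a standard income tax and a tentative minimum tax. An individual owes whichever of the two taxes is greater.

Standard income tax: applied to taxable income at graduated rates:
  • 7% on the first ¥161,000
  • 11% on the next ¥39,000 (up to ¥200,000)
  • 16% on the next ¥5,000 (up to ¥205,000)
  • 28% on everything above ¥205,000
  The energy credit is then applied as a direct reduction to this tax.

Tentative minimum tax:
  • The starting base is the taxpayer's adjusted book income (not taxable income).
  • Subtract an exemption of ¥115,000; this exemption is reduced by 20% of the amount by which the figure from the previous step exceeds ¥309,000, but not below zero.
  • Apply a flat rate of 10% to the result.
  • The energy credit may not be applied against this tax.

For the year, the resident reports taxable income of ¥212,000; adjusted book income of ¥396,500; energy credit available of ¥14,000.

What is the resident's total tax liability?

Tentative minimum tax:
  Base (adjusted book income): ¥396,500
  Exemption: ¥115,000 − 20% × (¥396,500 − ¥309,000) = ¥115,000 − ¥17,500 = ¥97,500
  Base: ¥396,500 − ¥97,500 = ¥299,000
  ¥299,000 × 10% = ¥29,900

Standard income tax:
  ¥161,000 × 7% = ¥11,270
  ¥39,000 × 11% = ¥4,290
  ¥5,000 × 16% = ¥800
  ¥7,000 × 28% = ¥1,960
  → ¥18,320
  Less energy credit ¥14,000 → ¥4,320

¥29,900 > ¥4,320, so the tentative minimum tax is the binding amount.

¥29,900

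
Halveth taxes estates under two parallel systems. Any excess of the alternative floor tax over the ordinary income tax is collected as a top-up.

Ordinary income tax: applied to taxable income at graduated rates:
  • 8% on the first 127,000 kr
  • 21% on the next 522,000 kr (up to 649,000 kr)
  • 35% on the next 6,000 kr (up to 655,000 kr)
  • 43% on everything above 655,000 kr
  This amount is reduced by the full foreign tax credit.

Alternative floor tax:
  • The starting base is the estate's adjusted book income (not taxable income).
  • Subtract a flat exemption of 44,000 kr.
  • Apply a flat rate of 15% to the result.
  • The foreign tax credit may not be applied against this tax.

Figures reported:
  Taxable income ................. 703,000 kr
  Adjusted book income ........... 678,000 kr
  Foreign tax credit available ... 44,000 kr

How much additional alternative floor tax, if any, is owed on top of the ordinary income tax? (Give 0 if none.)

0 kr

Alternative floor tax:
  Base (adjusted book income): 678,000 kr
  Less exemption 44,000 kr → base 634,000 kr
  634,000 kr × 15% = 95,100 kr

Ordinary income tax:
  127,000 kr × 8% = 10,160 kr
  522,000 kr × 21% = 109,620 kr
  6,000 kr × 35% = 2,100 kr
  48,000 kr × 43% = 20,640 kr
  → 142,520 kr
  Less foreign tax credit 44,000 kr → 98,520 kr

95,100 kr ≤ 98,520 kr, so no add-on is due.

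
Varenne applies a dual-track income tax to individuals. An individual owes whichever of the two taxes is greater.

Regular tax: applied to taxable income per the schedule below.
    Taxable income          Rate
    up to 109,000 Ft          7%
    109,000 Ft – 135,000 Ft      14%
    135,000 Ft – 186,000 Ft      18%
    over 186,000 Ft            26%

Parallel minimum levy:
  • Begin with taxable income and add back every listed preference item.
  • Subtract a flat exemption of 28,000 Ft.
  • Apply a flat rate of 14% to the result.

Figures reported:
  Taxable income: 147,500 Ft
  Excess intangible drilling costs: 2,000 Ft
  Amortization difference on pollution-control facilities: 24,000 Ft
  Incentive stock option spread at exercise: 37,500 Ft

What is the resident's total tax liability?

25,620 Ft

Regular tax:
  109,000 Ft × 7% = 7,630 Ft
  26,000 Ft × 14% = 3,640 Ft
  12,500 Ft × 18% = 2,250 Ft
  → 13,520 Ft

Parallel minimum levy:
  Adjusted income: 147,500 Ft + 2,000 Ft + 24,000 Ft + 37,500 Ft = 211,000 Ft
  Less exemption 28,000 Ft → base 183,000 Ft
  183,000 Ft × 14% = 25,620 Ft

25,620 Ft > 13,520 Ft, so the parallel minimum levy is the binding amount.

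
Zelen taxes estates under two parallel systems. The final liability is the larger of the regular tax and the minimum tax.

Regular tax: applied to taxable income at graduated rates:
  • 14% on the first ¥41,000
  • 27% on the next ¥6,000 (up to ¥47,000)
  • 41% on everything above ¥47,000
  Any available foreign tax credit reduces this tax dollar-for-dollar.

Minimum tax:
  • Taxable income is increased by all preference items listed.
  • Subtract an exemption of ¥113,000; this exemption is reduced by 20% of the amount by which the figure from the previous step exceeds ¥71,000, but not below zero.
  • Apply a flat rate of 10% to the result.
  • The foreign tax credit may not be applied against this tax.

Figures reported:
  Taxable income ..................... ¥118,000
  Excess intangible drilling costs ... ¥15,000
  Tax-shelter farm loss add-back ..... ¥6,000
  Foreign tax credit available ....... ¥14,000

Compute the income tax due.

Minimum tax:
  Adjusted income: ¥118,000 + ¥15,000 + ¥6,000 = ¥139,000
  Exemption: ¥113,000 − 20% × (¥139,000 − ¥71,000) = ¥113,000 − ¥13,600 = ¥99,400
  Base: ¥139,000 − ¥99,400 = ¥39,600
  ¥39,600 × 10% = ¥3,960

Regular tax:
  ¥41,000 × 14% = ¥5,740
  ¥6,000 × 27% = ¥1,620
  ¥71,000 × 41% = ¥29,110
  → ¥36,470
  Less foreign tax credit ¥14,000 → ¥22,470

¥22,470 > ¥3,960, so the regular tax governs.

¥22,470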